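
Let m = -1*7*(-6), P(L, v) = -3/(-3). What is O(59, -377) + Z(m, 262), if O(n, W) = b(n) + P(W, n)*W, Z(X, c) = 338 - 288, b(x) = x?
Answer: -268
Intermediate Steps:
P(L, v) = 1 (P(L, v) = -3*(-⅓) = 1)
m = 42 (m = -7*(-6) = 42)
Z(X, c) = 50
O(n, W) = W + n (O(n, W) = n + 1*W = n + W = W + n)
O(59, -377) + Z(m, 262) = (-377 + 59) + 50 = -318 + 50 = -268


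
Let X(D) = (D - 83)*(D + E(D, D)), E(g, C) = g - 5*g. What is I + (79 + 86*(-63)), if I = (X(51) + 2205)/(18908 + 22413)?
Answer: -220605718/41321 ≈ -5338.8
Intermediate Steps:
E(g, C) = -4*g
X(D) = -3*D*(-83 + D) (X(D) = (D - 83)*(D - 4*D) = (-83 + D)*(-3*D) = -3*D*(-83 + D))
I = 7101/41321 (I = (3*51*(83 - 1*51) + 2205)/(18908 + 22413) = (3*51*(83 - 51) + 2205)/41321 = (3*51*32 + 2205)*(1/41321) = (4896 + 2205)*(1/41321) = 7101*(1/41321) = 7101/41321 ≈ 0.17185)
I + (79 + 86*(-63)) = 7101/41321 + (79 + 86*(-63)) = 7101/41321 + (79 - 5418) = 7101/41321 - 5339 = -220605718/41321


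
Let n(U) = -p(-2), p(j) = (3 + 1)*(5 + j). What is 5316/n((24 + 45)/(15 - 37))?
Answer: -443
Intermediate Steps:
p(j) = 20 + 4*j (p(j) = 4*(5 + j) = 20 + 4*j)
n(U) = -12 (n(U) = -(20 + 4*(-2)) = -(20 - 8) = -1*12 = -12)
5316/n((24 + 45)/(15 - 37)) = 5316/(-12) = 5316*(-1/12) = -443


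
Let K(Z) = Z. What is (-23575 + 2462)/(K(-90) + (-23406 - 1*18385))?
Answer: 21113/41881 ≈ 0.50412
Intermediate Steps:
(-23575 + 2462)/(K(-90) + (-23406 - 1*18385)) = (-23575 + 2462)/(-90 + (-23406 - 1*18385)) = -21113/(-90 + (-23406 - 18385)) = -21113/(-90 - 41791) = -21113/(-41881) = -21113*(-1/41881) = 21113/41881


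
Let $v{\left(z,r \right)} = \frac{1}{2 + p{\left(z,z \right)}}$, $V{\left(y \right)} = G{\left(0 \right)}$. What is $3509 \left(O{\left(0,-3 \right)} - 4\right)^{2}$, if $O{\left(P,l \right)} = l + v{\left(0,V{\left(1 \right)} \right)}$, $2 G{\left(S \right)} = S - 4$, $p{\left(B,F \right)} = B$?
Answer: $\frac{593021}{4} \approx 1.4826 \cdot 10^{5}$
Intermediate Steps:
$G{\left(S \right)} = -2 + \frac{S}{2}$ ($G{\left(S \right)} = \frac{S - 4}{2} = \frac{-4 + S}{2} = -2 + \frac{S}{2}$)
$V{\left(y \right)} = -2$ ($V{\left(y \right)} = -2 + \frac{1}{2} \cdot 0 = -2 + 0 = -2$)
$v{\left(z,r \right)} = \frac{1}{2 + z}$
$O{\left(P,l \right)} = \frac{1}{2} + l$ ($O{\left(P,l \right)} = l + \frac{1}{2 + 0} = l + \frac{1}{2} = \frac{1}{2} + l$)
$3509 \left(O{\left(0,-3 \right)} - 4\right)^{2} = 3509 \left(\left(\frac{1}{2} - 3\right) - 4\right)^{2} = 3509 \left(- \frac{5}{2} - 4\right)^{2} = 3509 \left(- \frac{13}{2}\right)^{2} = 3509 \cdot \frac{169}{4} = \frac{593021}{4}$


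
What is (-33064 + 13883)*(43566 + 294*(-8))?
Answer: -790525734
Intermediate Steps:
(-33064 + 13883)*(43566 + 294*(-8)) = -19181*(43566 - 2352) = -19181*41214 = -790525734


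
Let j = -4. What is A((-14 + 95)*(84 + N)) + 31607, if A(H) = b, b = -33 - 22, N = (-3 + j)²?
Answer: 31552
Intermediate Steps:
N = 49 (N = (-3 - 4)² = (-7)² = 49)
b = -55
A(H) = -55
A((-14 + 95)*(84 + N)) + 31607 = -55 + 31607 = 31552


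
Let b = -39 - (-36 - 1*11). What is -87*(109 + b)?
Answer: -10179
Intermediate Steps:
b = 8 (b = -39 - (-36 - 11) = -39 - 1*(-47) = -39 + 47 = 8)
-87*(109 + b) = -87*(109 + 8) = -87*117 = -10179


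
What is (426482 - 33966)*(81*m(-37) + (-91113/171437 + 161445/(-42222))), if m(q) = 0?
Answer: -2062319594613386/1206402169 ≈ -1.7095e+6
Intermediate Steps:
(426482 - 33966)*(81*m(-37) + (-91113/171437 + 161445/(-42222))) = (426482 - 33966)*(81*0 + (-91113/171437 + 161445/(-42222))) = 392516*(0 + (-91113*1/171437 + 161445*(-1/42222))) = 392516*(0 + (-91113/171437 - 53815/14074)) = 392516*(0 - 10508206517/2412804338) = 392516*(-10508206517/2412804338) = -2062319594613386/1206402169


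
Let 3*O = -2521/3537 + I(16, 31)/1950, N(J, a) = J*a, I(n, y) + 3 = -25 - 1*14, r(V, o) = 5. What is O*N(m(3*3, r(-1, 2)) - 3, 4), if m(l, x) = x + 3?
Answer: -3376336/689715 ≈ -4.8953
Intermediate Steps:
m(l, x) = 3 + x
I(n, y) = -42 (I(n, y) = -3 + (-25 - 1*14) = -3 + (-25 - 14) = -3 - 39 = -42)
O = -844084/3448575 (O = (-2521/3537 - 42/1950)/3 = (-2521*1/3537 - 42*1/1950)/3 = (-2521/3537 - 7/325)/3 = (1/3)*(-844084/1149525) = -844084/3448575 ≈ -0.24476)
O*N(m(3*3, r(-1, 2)) - 3, 4) = -844084*((3 + 5) - 3)*4/3448575 = -844084*(8 - 3)*4/3448575 = -844084*4/689715 = -844084/3448575*20 = -3376336/689715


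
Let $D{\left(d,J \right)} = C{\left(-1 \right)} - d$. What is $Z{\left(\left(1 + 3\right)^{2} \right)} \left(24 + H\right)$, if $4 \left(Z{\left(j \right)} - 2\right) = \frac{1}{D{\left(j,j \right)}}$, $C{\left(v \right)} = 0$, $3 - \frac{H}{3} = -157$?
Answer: $\frac{8001}{8} \approx 1000.1$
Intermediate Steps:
$H = 480$ ($H = 9 - -471 = 9 + 471 = 480$)
$D{\left(d,J \right)} = - d$ ($D{\left(d,J \right)} = 0 - d = - d$)
$Z{\left(j \right)} = 2 - \frac{1}{4 j}$ ($Z{\left(j \right)} = 2 + \frac{1}{4 \left(- j\right)} = 2 + \frac{\left(-1\right) \frac{1}{j}}{4} = 2 - \frac{1}{4 j}$)
$Z{\left(\left(1 + 3\right)^{2} \right)} \left(24 + H\right) = \left(2 - \frac{1}{4 \left(1 + 3\right)^{2}}\right) \left(24 + 480\right) = \left(2 - \frac{1}{4 \cdot 4^{2}}\right) 504 = \left(2 - \frac{1}{4 \cdot 16}\right) 504 = \left(2 - \frac{1}{64}\right) 504 = \frac{127}{64} \cdot 504 = \frac{8001}{8}$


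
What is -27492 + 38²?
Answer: -26048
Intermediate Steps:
-27492 + 38² = -27492 + 1444 = -26048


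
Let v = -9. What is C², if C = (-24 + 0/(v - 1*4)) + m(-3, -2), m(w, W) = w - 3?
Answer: 900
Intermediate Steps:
m(w, W) = -3 + w
C = -30 (C = (-24 + 0/(-9 - 1*4)) + (-3 - 3) = (-24 + 0/(-9 - 4)) - 6 = (-24 + 0/(-13)) - 6 = (-24 + 0*(-1/13)) - 6 = (-24 + 0) - 6 = -24 - 6 = -30)
C² = (-30)² = 900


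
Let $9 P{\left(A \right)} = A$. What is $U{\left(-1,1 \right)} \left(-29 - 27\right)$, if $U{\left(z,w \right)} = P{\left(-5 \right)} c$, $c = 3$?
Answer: $\frac{280}{3} \approx 93.333$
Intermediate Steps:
$P{\left(A \right)} = \frac{A}{9}$
$U{\left(z,w \right)} = - \frac{5}{3}$ ($U{\left(z,w \right)} = \frac{1}{9} \left(-5\right) 3 = \left(- \frac{5}{9}\right) 3 = - \frac{5}{3}$)
$U{\left(-1,1 \right)} \left(-29 - 27\right) = - \frac{5 \left(-29 - 27\right)}{3} = \left(- \frac{5}{3}\right) \left(-56\right) = \frac{280}{3}$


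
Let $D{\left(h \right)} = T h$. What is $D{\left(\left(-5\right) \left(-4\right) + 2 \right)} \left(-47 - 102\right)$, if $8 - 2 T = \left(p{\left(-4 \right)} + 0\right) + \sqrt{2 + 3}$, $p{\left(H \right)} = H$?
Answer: $-19668 + 1639 \sqrt{5} \approx -16003.0$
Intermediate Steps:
$T = 6 - \frac{\sqrt{5}}{2}$ ($T = 4 - \frac{\left(-4 + 0\right) + \sqrt{2 + 3}}{2} = 4 - \frac{-4 + \sqrt{5}}{2} = 4 + \left(2 - \frac{\sqrt{5}}{2}\right) = 6 - \frac{\sqrt{5}}{2} \approx 4.882$)
$D{\left(h \right)} = h \left(6 - \frac{\sqrt{5}}{2}\right)$ ($D{\left(h \right)} = \left(6 - \frac{\sqrt{5}}{2}\right) h = h \left(6 - \frac{\sqrt{5}}{2}\right)$)
$D{\left(\left(-5\right) \left(-4\right) + 2 \right)} \left(-47 - 102\right) = \frac{\left(\left(-5\right) \left(-4\right) + 2\right) \left(12 - \sqrt{5}\right)}{2} \left(-47 - 102\right) = \frac{\left(20 + 2\right) \left(12 - \sqrt{5}\right)}{2} \left(-149\right) = \frac{1}{2} \cdot 22 \left(12 - \sqrt{5}\right) \left(-149\right) = \left(132 - 11 \sqrt{5}\right) \left(-149\right) = -19668 + 1639 \sqrt{5}$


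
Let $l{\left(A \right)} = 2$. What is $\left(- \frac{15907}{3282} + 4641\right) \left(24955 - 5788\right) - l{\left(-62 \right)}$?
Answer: $\frac{97214095407}{1094} \approx 8.8861 \cdot 10^{7}$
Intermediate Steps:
$\left(- \frac{15907}{3282} + 4641\right) \left(24955 - 5788\right) - l{\left(-62 \right)} = \left(- \frac{15907}{3282} + 4641\right) \left(24955 - 5788\right) - 2 = \left(\left(-15907\right) \frac{1}{3282} + 4641\right) 19167 - 2 = \left(- \frac{15907}{3282} + 4641\right) 19167 - 2 = \frac{15215855}{3282} \cdot 19167 - 2 = \frac{97214097595}{1094} - 2 = \frac{97214095407}{1094}$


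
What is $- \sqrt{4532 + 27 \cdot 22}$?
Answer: $- \sqrt{5126} \approx -71.596$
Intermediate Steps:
$- \sqrt{4532 + 27 \cdot 22} = - \sqrt{4532 + 594} = - \sqrt{5126}$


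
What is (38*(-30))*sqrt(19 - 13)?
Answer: -1140*sqrt(6) ≈ -2792.4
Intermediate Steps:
(38*(-30))*sqrt(19 - 13) = -1140*sqrt(6)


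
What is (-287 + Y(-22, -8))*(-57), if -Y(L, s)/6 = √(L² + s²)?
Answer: 16359 + 684*√137 ≈ 24365.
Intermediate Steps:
Y(L, s) = -6*√(L² + s²)
(-287 + Y(-22, -8))*(-57) = (-287 - 6*√((-22)² + (-8)²))*(-57) = (-287 - 6*√(484 + 64))*(-57) = (-287 - 12*√137)*(-57) = 16359 + 684*√137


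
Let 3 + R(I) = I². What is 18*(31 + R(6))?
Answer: 1152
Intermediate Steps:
R(I) = -3 + I²
18*(31 + R(6)) = 18*(31 + (-3 + 6²)) = 18*(31 + (-3 + 36)) = 18*(31 + 33) = 18*64 = 1152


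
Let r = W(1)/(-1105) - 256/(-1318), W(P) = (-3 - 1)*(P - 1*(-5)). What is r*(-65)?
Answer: -157256/11203 ≈ -14.037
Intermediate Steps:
W(P) = -20 - 4*P (W(P) = -4*(P + 5) = -4*(5 + P) = -20 - 4*P)
r = 157256/728195 (r = (-20 - 4*1)/(-1105) - 256/(-1318) = (-20 - 4)*(-1/1105) - 256*(-1/1318) = -24*(-1/1105) + 128/659 = 24/1105 + 128/659 = 157256/728195 ≈ 0.21595)
r*(-65) = (157256/728195)*(-65) = -157256/11203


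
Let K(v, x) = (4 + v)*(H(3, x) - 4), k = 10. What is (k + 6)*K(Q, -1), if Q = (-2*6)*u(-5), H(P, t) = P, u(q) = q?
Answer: -1024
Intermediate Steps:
Q = 60 (Q = -2*6*(-5) = -12*(-5) = 60)
K(v, x) = -4 - v (K(v, x) = (4 + v)*(3 - 4) = (4 + v)*(-1) = -4 - v)
(k + 6)*K(Q, -1) = (10 + 6)*(-4 - 1*60) = 16*(-4 - 60) = 16*(-64) = -1024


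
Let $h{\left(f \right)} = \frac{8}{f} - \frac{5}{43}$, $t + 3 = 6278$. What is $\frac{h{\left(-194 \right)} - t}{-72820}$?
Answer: $\frac{13086841}{151866110} \approx 0.086174$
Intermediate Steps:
$t = 6275$ ($t = -3 + 6278 = 6275$)
$h{\left(f \right)} = - \frac{5}{43} + \frac{8}{f}$ ($h{\left(f \right)} = \frac{8}{f} - \frac{5}{43} = - \frac{5}{43} + \frac{8}{f}$)
$\frac{h{\left(-194 \right)} - t}{-72820} = \frac{\left(- \frac{5}{43} + \frac{8}{-194}\right) - 6275}{-72820} = \left(\left(- \frac{5}{43} + 8 \left(- \frac{1}{194}\right)\right) - 6275\right) \left(- \frac{1}{72820}\right) = \left(\left(- \frac{5}{43} - \frac{4}{97}\right) - 6275\right) \left(- \frac{1}{72820}\right) = \left(- \frac{657}{4171} - 6275\right) \left(- \frac{1}{72820}\right) = \left(- \frac{26173682}{4171}\right) \left(- \frac{1}{72820}\right) = \frac{13086841}{151866110}$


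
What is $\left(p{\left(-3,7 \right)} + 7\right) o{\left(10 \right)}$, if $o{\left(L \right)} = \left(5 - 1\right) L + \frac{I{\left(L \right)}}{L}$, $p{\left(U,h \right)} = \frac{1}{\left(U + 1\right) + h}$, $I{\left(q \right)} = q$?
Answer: $\frac{1476}{5} \approx 295.2$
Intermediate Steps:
$p{\left(U,h \right)} = \frac{1}{1 + U + h}$ ($p{\left(U,h \right)} = \frac{1}{\left(1 + U\right) + h} = \frac{1}{1 + U + h}$)
$o{\left(L \right)} = 1 + 4 L$ ($o{\left(L \right)} = \left(5 - 1\right) L + \frac{L}{L} = 4 L + 1 = 1 + 4 L$)
$\left(p{\left(-3,7 \right)} + 7\right) o{\left(10 \right)} = \left(\frac{1}{1 - 3 + 7} + 7\right) \left(1 + 4 \cdot 10\right) = \left(\frac{1}{5} + 7\right) \left(1 + 40\right) = \left(\frac{1}{5} + 7\right) 41 = \frac{36}{5} \cdot 41 = \frac{1476}{5}$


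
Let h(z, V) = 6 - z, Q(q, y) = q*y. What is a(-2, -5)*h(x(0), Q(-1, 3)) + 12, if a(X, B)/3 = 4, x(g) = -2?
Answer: 108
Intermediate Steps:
a(X, B) = 12 (a(X, B) = 3*4 = 12)
a(-2, -5)*h(x(0), Q(-1, 3)) + 12 = 12*(6 - 1*(-2)) + 12 = 12*(6 + 2) + 12 = 12*8 + 12 = 96 + 12 = 108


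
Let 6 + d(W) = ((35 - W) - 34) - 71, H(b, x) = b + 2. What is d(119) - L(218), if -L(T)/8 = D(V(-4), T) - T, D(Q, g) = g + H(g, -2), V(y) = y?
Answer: 1565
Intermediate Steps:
H(b, x) = 2 + b
D(Q, g) = 2 + 2*g (D(Q, g) = g + (2 + g) = 2 + 2*g)
d(W) = -76 - W (d(W) = -6 + (((35 - W) - 34) - 71) = -6 + ((1 - W) - 71) = -6 + (-70 - W) = -76 - W)
L(T) = -16 - 8*T (L(T) = -8*((2 + 2*T) - T) = -8*(2 + T) = -16 - 8*T)
d(119) - L(218) = (-76 - 1*119) - (-16 - 8*218) = (-76 - 119) - (-16 - 1744) = -195 - 1*(-1760) = -195 + 1760 = 1565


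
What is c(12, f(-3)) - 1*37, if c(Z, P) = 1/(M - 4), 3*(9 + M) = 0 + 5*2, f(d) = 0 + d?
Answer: -1076/29 ≈ -37.103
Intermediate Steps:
f(d) = d
M = -17/3 (M = -9 + (0 + 5*2)/3 = -9 + (0 + 10)/3 = -9 + (⅓)*10 = -9 + 10/3 = -17/3 ≈ -5.6667)
c(Z, P) = -3/29 (c(Z, P) = 1/(-17/3 - 4) = 1/(-29/3) = -3/29)
c(12, f(-3)) - 1*37 = -3/29 - 1*37 = -3/29 - 37 = -1076/29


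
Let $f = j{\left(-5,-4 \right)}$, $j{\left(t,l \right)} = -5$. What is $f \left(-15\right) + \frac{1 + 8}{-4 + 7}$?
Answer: $78$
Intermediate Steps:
$f = -5$
$f \left(-15\right) + \frac{1 + 8}{-4 + 7} = \left(-5\right) \left(-15\right) + \frac{1 + 8}{-4 + 7} = 75 + \frac{9}{3} = 75 + 9 \cdot \frac{1}{3} = 75 + 3 = 78$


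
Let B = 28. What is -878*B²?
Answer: -688352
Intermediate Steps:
-878*B² = -878*28² = -878*784 = -688352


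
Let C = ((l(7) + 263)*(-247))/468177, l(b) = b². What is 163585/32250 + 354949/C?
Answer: -178641959603827/82843800 ≈ -2.1564e+6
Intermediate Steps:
C = -25688/156059 (C = ((7² + 263)*(-247))/468177 = ((49 + 263)*(-247))*(1/468177) = (312*(-247))*(1/468177) = -77064*1/468177 = -25688/156059 ≈ -0.16460)
163585/32250 + 354949/C = 163585/32250 + 354949/(-25688/156059) = 163585*(1/32250) + 354949*(-156059/25688) = 32717/6450 - 55392985991/25688 = -178641959603827/82843800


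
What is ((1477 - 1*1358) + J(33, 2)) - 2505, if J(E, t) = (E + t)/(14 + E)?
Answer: -112107/47 ≈ -2385.3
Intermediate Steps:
J(E, t) = (E + t)/(14 + E)
((1477 - 1*1358) + J(33, 2)) - 2505 = ((1477 - 1*1358) + (33 + 2)/(14 + 33)) - 2505 = ((1477 - 1358) + 35/47) - 2505 = (119 + (1/47)*35) - 2505 = (119 + 35/47) - 2505 = 5628/47 - 2505 = -112107/47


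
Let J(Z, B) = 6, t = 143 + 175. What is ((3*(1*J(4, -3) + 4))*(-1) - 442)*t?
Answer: -150096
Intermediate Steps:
t = 318
((3*(1*J(4, -3) + 4))*(-1) - 442)*t = ((3*(1*6 + 4))*(-1) - 442)*318 = ((3*(6 + 4))*(-1) - 442)*318 = ((3*10)*(-1) - 442)*318 = (30*(-1) - 442)*318 = (-30 - 442)*318 = -472*318 = -150096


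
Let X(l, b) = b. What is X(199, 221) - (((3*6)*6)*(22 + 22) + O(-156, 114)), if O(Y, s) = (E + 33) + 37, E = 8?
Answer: -4609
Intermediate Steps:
O(Y, s) = 78 (O(Y, s) = (8 + 33) + 37 = 41 + 37 = 78)
X(199, 221) - (((3*6)*6)*(22 + 22) + O(-156, 114)) = 221 - (((3*6)*6)*(22 + 22) + 78) = 221 - ((18*6)*44 + 78) = 221 - (108*44 + 78) = 221 - (4752 + 78) = 221 - 1*4830 = 221 - 4830 = -4609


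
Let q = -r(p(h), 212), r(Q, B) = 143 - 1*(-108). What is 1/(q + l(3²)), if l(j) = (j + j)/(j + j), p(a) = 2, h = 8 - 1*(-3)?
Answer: -1/250 ≈ -0.0040000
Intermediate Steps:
h = 11 (h = 8 + 3 = 11)
r(Q, B) = 251 (r(Q, B) = 143 + 108 = 251)
q = -251 (q = -1*251 = -251)
l(j) = 1 (l(j) = (2*j)/((2*j)) = (2*j)*(1/(2*j)) = 1)
1/(q + l(3²)) = 1/(-251 + 1) = 1/(-250) = -1/250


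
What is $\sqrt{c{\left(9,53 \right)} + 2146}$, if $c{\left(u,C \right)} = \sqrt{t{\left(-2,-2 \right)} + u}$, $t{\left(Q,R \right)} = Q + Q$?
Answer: $\sqrt{2146 + \sqrt{5}} \approx 46.349$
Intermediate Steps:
$t{\left(Q,R \right)} = 2 Q$
$c{\left(u,C \right)} = \sqrt{-4 + u}$ ($c{\left(u,C \right)} = \sqrt{2 \left(-2\right) + u} = \sqrt{-4 + u}$)
$\sqrt{c{\left(9,53 \right)} + 2146} = \sqrt{\sqrt{-4 + 9} + 2146} = \sqrt{\sqrt{5} + 2146} = \sqrt{2146 + \sqrt{5}}$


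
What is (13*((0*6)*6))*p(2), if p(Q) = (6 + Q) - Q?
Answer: 0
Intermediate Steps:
p(Q) = 6
(13*((0*6)*6))*p(2) = (13*((0*6)*6))*6 = (13*(0*6))*6 = (13*0)*6 = 0*6 = 0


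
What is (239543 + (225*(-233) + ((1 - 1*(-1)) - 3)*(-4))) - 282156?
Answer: -95034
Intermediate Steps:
(239543 + (225*(-233) + ((1 - 1*(-1)) - 3)*(-4))) - 282156 = (239543 + (-52425 + ((1 + 1) - 3)*(-4))) - 282156 = (239543 + (-52425 + (2 - 3)*(-4))) - 282156 = (239543 + (-52425 - 1*(-4))) - 282156 = (239543 + (-52425 + 4)) - 282156 = (239543 - 52421) - 282156 = 187122 - 282156 = -95034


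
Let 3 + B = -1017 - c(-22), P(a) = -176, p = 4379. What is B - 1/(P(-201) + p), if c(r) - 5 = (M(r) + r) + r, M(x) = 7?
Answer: -4152565/4203 ≈ -988.00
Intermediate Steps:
c(r) = 12 + 2*r (c(r) = 5 + ((7 + r) + r) = 5 + (7 + 2*r) = 12 + 2*r)
B = -988 (B = -3 + (-1017 - (12 + 2*(-22))) = -3 + (-1017 - (12 - 44)) = -3 + (-1017 - 1*(-32)) = -3 + (-1017 + 32) = -3 - 985 = -988)
B - 1/(P(-201) + p) = -988 - 1/(-176 + 4379) = -988 - 1/4203 = -4152565/4203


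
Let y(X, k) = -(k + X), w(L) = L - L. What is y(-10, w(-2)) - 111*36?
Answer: -3986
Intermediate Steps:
w(L) = 0
y(X, k) = -X - k (y(X, k) = -(X + k) = -X - k)
y(-10, w(-2)) - 111*36 = (-1*(-10) - 1*0) - 111*36 = (10 + 0) - 3996 = 10 - 3996 = -3986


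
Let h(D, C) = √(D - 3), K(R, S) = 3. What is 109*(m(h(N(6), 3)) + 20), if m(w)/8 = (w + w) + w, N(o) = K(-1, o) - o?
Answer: 2180 + 2616*I*√6 ≈ 2180.0 + 6407.9*I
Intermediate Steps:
N(o) = 3 - o
h(D, C) = √(-3 + D)
m(w) = 24*w (m(w) = 8*((w + w) + w) = 8*(2*w + w) = 8*(3*w) = 24*w)
109*(m(h(N(6), 3)) + 20) = 109*(24*√(-3 + (3 - 1*6)) + 20) = 109*(24*√(-3 + (3 - 6)) + 20) = 109*(24*√(-3 - 3) + 20) = 109*(24*√(-6) + 20) = 109*(24*(I*√6) + 20) = 109*(24*I*√6 + 20) = 109*(20 + 24*I*√6) = 2180 + 2616*I*√6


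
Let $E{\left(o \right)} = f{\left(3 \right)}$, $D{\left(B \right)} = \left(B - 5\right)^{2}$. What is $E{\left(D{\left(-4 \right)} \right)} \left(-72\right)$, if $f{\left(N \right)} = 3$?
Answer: $-216$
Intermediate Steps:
$D{\left(B \right)} = \left(-5 + B\right)^{2}$
$E{\left(o \right)} = 3$
$E{\left(D{\left(-4 \right)} \right)} \left(-72\right) = 3 \left(-72\right) = -216$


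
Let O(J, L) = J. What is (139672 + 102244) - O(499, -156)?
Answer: 241417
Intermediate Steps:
(139672 + 102244) - O(499, -156) = (139672 + 102244) - 1*499 = 241916 - 499 = 241417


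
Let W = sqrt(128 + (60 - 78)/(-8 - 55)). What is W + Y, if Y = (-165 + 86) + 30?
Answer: -49 + sqrt(6286)/7 ≈ -37.674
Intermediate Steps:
Y = -49 (Y = -79 + 30 = -49)
W = sqrt(6286)/7 (W = sqrt(128 - 18/(-63)) = sqrt(128 - 18*(-1/63)) = sqrt(128 + 2/7) = sqrt(898/7) = sqrt(6286)/7 ≈ 11.326)
W + Y = sqrt(6286)/7 - 49 = -49 + sqrt(6286)/7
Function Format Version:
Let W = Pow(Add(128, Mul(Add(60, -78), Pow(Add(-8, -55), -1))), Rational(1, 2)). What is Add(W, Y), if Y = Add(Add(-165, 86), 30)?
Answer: Add(-49, Mul(Rational(1, 7), Pow(6286, Rational(1, 2)))) ≈ -37.674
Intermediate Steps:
Y = -49 (Y = Add(-79, 30) = -49)
W = Mul(Rational(1, 7), Pow(6286, Rational(1, 2))) (W = Pow(Add(128, Mul(-18, Pow(-63, -1))), Rational(1, 2)) = Pow(Add(128, Mul(-18, Rational(-1, 63))), Rational(1, 2)) = Pow(Add(128, Rational(2, 7)), Rational(1, 2)) = Pow(Rational(898, 7), Rational(1, 2)) = Mul(Rational(1, 7), Pow(6286, Rational(1, 2))) ≈ 11.326)
Add(W, Y) = Add(Mul(Rational(1, 7), Pow(6286, Rational(1, 2))), -49) = Add(-49, Mul(Rational(1, 7), Pow(6286, Rational(1, 2))))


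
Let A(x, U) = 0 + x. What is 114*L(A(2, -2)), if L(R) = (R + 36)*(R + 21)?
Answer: 99636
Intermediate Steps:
A(x, U) = x
L(R) = (21 + R)*(36 + R) (L(R) = (36 + R)*(21 + R) = (21 + R)*(36 + R))
114*L(A(2, -2)) = 114*(756 + 2² + 57*2) = 114*(756 + 4 + 114) = 114*874 = 99636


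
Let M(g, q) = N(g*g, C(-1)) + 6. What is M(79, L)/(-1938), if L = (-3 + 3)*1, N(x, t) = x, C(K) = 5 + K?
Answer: -6247/1938 ≈ -3.2234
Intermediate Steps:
L = 0 (L = 0*1 = 0)
M(g, q) = 6 + g² (M(g, q) = g*g + 6 = g² + 6 = 6 + g²)
M(79, L)/(-1938) = (6 + 79²)/(-1938) = (6 + 6241)*(-1/1938) = 6247*(-1/1938) = -6247/1938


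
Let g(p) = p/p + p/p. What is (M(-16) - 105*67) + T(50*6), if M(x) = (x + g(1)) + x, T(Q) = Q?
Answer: -6765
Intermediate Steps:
g(p) = 2 (g(p) = 1 + 1 = 2)
M(x) = 2 + 2*x (M(x) = (x + 2) + x = (2 + x) + x = 2 + 2*x)
(M(-16) - 105*67) + T(50*6) = ((2 + 2*(-16)) - 105*67) + 50*6 = ((2 - 32) - 7035) + 300 = (-30 - 7035) + 300 = -7065 + 300 = -6765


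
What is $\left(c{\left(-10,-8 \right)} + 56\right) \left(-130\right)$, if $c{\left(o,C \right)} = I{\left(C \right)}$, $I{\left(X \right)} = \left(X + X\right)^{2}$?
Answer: $-40560$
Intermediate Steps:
$I{\left(X \right)} = 4 X^{2}$ ($I{\left(X \right)} = \left(2 X\right)^{2} = 4 X^{2}$)
$c{\left(o,C \right)} = 4 C^{2}$
$\left(c{\left(-10,-8 \right)} + 56\right) \left(-130\right) = \left(4 \left(-8\right)^{2} + 56\right) \left(-130\right) = \left(4 \cdot 64 + 56\right) \left(-130\right) = \left(256 + 56\right) \left(-130\right) = 312 \left(-130\right) = -40560$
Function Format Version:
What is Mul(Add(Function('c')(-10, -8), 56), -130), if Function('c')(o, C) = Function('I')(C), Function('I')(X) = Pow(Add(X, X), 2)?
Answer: -40560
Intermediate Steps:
Function('I')(X) = Mul(4, Pow(X, 2)) (Function('I')(X) = Pow(Mul(2, X), 2) = Mul(4, Pow(X, 2)))
Function('c')(o, C) = Mul(4, Pow(C, 2))
Mul(Add(Function('c')(-10, -8), 56), -130) = Mul(Add(Mul(4, Pow(-8, 2)), 56), -130) = Mul(Add(Mul(4, 64), 56), -130) = Mul(Add(256, 56), -130) = Mul(312, -130) = -40560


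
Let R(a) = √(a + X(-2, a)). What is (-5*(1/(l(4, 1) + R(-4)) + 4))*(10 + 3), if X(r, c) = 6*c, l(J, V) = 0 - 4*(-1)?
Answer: 65*(-8*√7 + 17*I)/(2*(√7 - 2*I)) ≈ -265.91 + 7.817*I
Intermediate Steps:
l(J, V) = 4 (l(J, V) = 0 + 4 = 4)
R(a) = √7*√a (R(a) = √(a + 6*a) = √(7*a) = √7*√a)
(-5*(1/(l(4, 1) + R(-4)) + 4))*(10 + 3) = (-5*(1/(4 + √7*√(-4)) + 4))*(10 + 3) = -5*(1/(4 + √7*(2*I)) + 4)*13 = -5*(1/(4 + 2*I*√7) + 4)*13 = -5*(4 + 1/(4 + 2*I*√7))*13 = (-20 - 5/(4 + 2*I*√7))*13 = -260 - 65/(4 + 2*I*√7)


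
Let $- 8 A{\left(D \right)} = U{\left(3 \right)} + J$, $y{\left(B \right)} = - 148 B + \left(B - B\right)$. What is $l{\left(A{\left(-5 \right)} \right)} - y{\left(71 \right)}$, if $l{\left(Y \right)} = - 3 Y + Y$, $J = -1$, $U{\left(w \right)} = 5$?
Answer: $10509$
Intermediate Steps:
$y{\left(B \right)} = - 148 B$ ($y{\left(B \right)} = - 148 B + 0 = - 148 B$)
$A{\left(D \right)} = - \frac{1}{2}$ ($A{\left(D \right)} = - \frac{5 - 1}{8} = \left(- \frac{1}{8}\right) 4 = - \frac{1}{2}$)
$l{\left(Y \right)} = - 2 Y$
$l{\left(A{\left(-5 \right)} \right)} - y{\left(71 \right)} = \left(-2\right) \left(- \frac{1}{2}\right) - \left(-148\right) 71 = 1 - -10508 = 1 + 10508 = 10509$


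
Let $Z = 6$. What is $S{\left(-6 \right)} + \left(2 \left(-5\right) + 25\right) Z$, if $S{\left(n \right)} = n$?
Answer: $84$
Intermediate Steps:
$S{\left(-6 \right)} + \left(2 \left(-5\right) + 25\right) Z = -6 + \left(2 \left(-5\right) + 25\right) 6 = -6 + \left(-10 + 25\right) 6 = -6 + 15 \cdot 6 = -6 + 90 = 84$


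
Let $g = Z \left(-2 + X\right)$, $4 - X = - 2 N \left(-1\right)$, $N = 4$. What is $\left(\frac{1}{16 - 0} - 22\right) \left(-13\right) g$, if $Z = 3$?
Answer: $- \frac{41067}{8} \approx -5133.4$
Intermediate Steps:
$X = -4$ ($X = 4 - \left(-2\right) 4 \left(-1\right) = 4 - \left(-8\right) \left(-1\right) = 4 - 8 = -4$)
$g = -18$ ($g = 3 \left(-2 - 4\right) = 3 \left(-6\right) = -18$)
$\left(\frac{1}{16 - 0} - 22\right) \left(-13\right) g = \left(\frac{1}{16 - 0} - 22\right) \left(-13\right) \left(-18\right) = \left(\frac{1}{16 + \left(-1 + 1\right)} - 22\right) \left(-13\right) \left(-18\right) = \left(\frac{1}{16 + 0} - 22\right) \left(-13\right) \left(-18\right) = \left(\frac{1}{16} - 22\right) \left(-13\right) \left(-18\right) = \left(- \frac{351}{16}\right) \left(-13\right) \left(-18\right) = \frac{4563}{16} \left(-18\right) = - \frac{41067}{8}$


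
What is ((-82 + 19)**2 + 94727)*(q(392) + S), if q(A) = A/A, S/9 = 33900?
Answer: 30112248296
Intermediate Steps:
S = 305100 (S = 9*33900 = 305100)
q(A) = 1
((-82 + 19)**2 + 94727)*(q(392) + S) = ((-82 + 19)**2 + 94727)*(1 + 305100) = ((-63)**2 + 94727)*305101 = (3969 + 94727)*305101 = 98696*305101 = 30112248296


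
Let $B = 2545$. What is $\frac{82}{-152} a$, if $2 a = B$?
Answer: $- \frac{104345}{152} \approx -686.48$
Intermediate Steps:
$a = \frac{2545}{2}$ ($a = \frac{1}{2} \cdot 2545 = \frac{2545}{2} \approx 1272.5$)
$\frac{82}{-152} a = \frac{82}{-152} \cdot \frac{2545}{2} = 82 \left(- \frac{1}{152}\right) \frac{2545}{2} = \left(- \frac{41}{76}\right) \frac{2545}{2} = - \frac{104345}{152}$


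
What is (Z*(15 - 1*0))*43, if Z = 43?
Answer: 27735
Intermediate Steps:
(Z*(15 - 1*0))*43 = (43*(15 - 1*0))*43 = (43*(15 + 0))*43 = (43*15)*43 = 645*43 = 27735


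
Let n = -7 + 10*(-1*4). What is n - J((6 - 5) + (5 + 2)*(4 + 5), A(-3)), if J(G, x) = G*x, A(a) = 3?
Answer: -239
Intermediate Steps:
n = -47 (n = -7 + 10*(-4) = -7 - 40 = -47)
n - J((6 - 5) + (5 + 2)*(4 + 5), A(-3)) = -47 - ((6 - 5) + (5 + 2)*(4 + 5))*3 = -47 - (1 + 7*9)*3 = -47 - (1 + 63)*3 = -47 - 64*3 = -47 - 1*192 = -47 - 192 = -239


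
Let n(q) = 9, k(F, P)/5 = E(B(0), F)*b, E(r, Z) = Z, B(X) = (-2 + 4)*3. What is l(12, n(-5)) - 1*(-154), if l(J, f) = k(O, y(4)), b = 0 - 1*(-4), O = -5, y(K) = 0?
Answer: 54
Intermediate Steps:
B(X) = 6 (B(X) = 2*3 = 6)
b = 4 (b = 0 + 4 = 4)
k(F, P) = 20*F (k(F, P) = 5*(F*4) = 5*(4*F) = 20*F)
l(J, f) = -100 (l(J, f) = 20*(-5) = -100)
l(12, n(-5)) - 1*(-154) = -100 - 1*(-154) = -100 + 154 = 54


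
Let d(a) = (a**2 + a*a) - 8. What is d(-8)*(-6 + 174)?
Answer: 20160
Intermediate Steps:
d(a) = -8 + 2*a**2 (d(a) = (a**2 + a**2) - 8 = 2*a**2 - 8 = -8 + 2*a**2)
d(-8)*(-6 + 174) = (-8 + 2*(-8)**2)*(-6 + 174) = (-8 + 2*64)*168 = (-8 + 128)*168 = 120*168 = 20160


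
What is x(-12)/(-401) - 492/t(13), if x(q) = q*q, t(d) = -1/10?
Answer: 1972776/401 ≈ 4919.6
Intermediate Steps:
t(d) = -1/10 (t(d) = -1*1/10 = -1/10)
x(q) = q**2
x(-12)/(-401) - 492/t(13) = (-12)**2/(-401) - 492/(-1/10) = 144*(-1/401) - 492*(-10) = -144/401 + 4920 = 1972776/401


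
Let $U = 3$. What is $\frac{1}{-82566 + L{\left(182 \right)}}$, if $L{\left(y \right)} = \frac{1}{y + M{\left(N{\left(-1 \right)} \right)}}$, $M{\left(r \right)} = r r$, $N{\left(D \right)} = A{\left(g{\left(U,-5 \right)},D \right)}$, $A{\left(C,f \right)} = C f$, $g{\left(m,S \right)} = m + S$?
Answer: $- \frac{186}{15357275} \approx -1.2112 \cdot 10^{-5}$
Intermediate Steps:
$g{\left(m,S \right)} = S + m$
$N{\left(D \right)} = - 2 D$ ($N{\left(D \right)} = \left(-5 + 3\right) D = - 2 D$)
$M{\left(r \right)} = r^{2}$
$L{\left(y \right)} = \frac{1}{4 + y}$ ($L{\left(y \right)} = \frac{1}{y + \left(\left(-2\right) \left(-1\right)\right)^{2}} = \frac{1}{y + 2^{2}} = \frac{1}{y + 4} = \frac{1}{4 + y}$)
$\frac{1}{-82566 + L{\left(182 \right)}} = \frac{1}{-82566 + \frac{1}{4 + 182}} = \frac{1}{-82566 + \frac{1}{186}} = \frac{1}{- \frac{15357275}{186}} = - \frac{186}{15357275}$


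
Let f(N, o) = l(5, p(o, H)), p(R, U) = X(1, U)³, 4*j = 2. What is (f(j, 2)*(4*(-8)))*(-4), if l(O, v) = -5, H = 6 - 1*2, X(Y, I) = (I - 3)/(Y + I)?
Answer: -640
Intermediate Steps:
j = ½ (j = (¼)*2 = ½ ≈ 0.50000)
X(Y, I) = (-3 + I)/(I + Y)
H = 4 (H = 6 - 2 = 4)
p(R, U) = (-3 + U)³/(1 + U)³ (p(R, U) = ((-3 + U)/(U + 1))³ = ((-3 + U)/(1 + U))³ = (-3 + U)³/(1 + U)³)
f(N, o) = -5
(f(j, 2)*(4*(-8)))*(-4) = -20*(-8)*(-4) = -5*(-32)*(-4) = 160*(-4) = -640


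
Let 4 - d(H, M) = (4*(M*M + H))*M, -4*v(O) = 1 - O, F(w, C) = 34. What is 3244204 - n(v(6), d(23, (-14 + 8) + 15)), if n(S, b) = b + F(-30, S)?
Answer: 3247910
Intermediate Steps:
v(O) = -1/4 + O/4 (v(O) = -(1 - O)/4 = -1/4 + O/4)
d(H, M) = 4 - M*(4*H + 4*M**2) (d(H, M) = 4 - 4*(M*M + H)*M = 4 - 4*(M**2 + H)*M = 4 - 4*(H + M**2)*M = 4 - (4*H + 4*M**2)*M = 4 - M*(4*H + 4*M**2))
n(S, b) = 34 + b (n(S, b) = b + 34 = 34 + b)
3244204 - n(v(6), d(23, (-14 + 8) + 15)) = 3244204 - (34 + (4 - 4*((-14 + 8) + 15)**3 - 4*23*((-14 + 8) + 15))) = 3244204 - (34 + (4 - 4*(-6 + 15)**3 - 4*23*(-6 + 15))) = 3244204 - (34 + (4 - 4*9**3 - 4*23*9)) = 3244204 - (34 + (4 - 4*729 - 828)) = 3244204 - (34 + (4 - 2916 - 828)) = 3244204 - (34 - 3740) = 3244204 - 1*(-3706) = 3244204 + 3706 = 3247910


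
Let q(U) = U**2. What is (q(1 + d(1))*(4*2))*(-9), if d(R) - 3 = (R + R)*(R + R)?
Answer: -4608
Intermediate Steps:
d(R) = 3 + 4*R**2 (d(R) = 3 + (R + R)*(R + R) = 3 + (2*R)*(2*R) = 3 + 4*R**2)
(q(1 + d(1))*(4*2))*(-9) = ((1 + (3 + 4*1**2))**2*(4*2))*(-9) = ((1 + (3 + 4*1))**2*8)*(-9) = ((1 + (3 + 4))**2*8)*(-9) = ((1 + 7)**2*8)*(-9) = (8**2*8)*(-9) = (64*8)*(-9) = 512*(-9) = -4608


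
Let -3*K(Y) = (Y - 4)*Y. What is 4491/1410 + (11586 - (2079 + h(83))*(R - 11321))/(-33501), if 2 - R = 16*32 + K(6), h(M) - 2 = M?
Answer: -11984299583/15745470 ≈ -761.13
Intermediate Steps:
K(Y) = -Y*(-4 + Y)/3 (K(Y) = -(Y - 4)*Y/3 = -(-4 + Y)*Y/3 = -Y*(-4 + Y)/3)
h(M) = 2 + M
R = -506 (R = 2 - (16*32 + (1/3)*6*(4 - 1*6)) = 2 - (512 + (1/3)*6*(4 - 6)) = 2 - (512 + (1/3)*6*(-2)) = 2 - (512 - 4) = 2 - 1*508 = 2 - 508 = -506)
4491/1410 + (11586 - (2079 + h(83))*(R - 11321))/(-33501) = 4491/1410 + (11586 - (2079 + (2 + 83))*(-506 - 11321))/(-33501) = 4491*(1/1410) + (11586 - (2079 + 85)*(-11827))*(-1/33501) = 1497/470 + (11586 - 2164*(-11827))*(-1/33501) = 1497/470 + (11586 - 1*(-25593628))*(-1/33501) = 1497/470 + (11586 + 25593628)*(-1/33501) = 1497/470 + 25605214*(-1/33501) = 1497/470 - 25605214/33501 = -11984299583/15745470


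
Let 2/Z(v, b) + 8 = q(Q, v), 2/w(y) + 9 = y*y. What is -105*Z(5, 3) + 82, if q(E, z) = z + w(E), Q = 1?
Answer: 1906/13 ≈ 146.62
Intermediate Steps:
w(y) = 2/(-9 + y²) (w(y) = 2/(-9 + y*y) = 2/(-9 + y²))
q(E, z) = z + 2/(-9 + E²)
Z(v, b) = 2/(-33/4 + v) (Z(v, b) = 2/(-8 + (v + 2/(-9 + 1²))) = 2/(-8 + (v + 2/(-9 + 1))) = 2/(-8 + (v + 2/(-8))) = 2/(-8 + (v + 2*(-⅛))) = 2/(-8 + (v - ¼)) = 2/(-8 + (-¼ + v)) = 2/(-33/4 + v))
-105*Z(5, 3) + 82 = -840/(-33 + 4*5) + 82 = -840/(-33 + 20) + 82 = -840/(-13) + 82 = -840*(-1)/13 + 82 = -105*(-8/13) + 82 = 840/13 + 82 = 1906/13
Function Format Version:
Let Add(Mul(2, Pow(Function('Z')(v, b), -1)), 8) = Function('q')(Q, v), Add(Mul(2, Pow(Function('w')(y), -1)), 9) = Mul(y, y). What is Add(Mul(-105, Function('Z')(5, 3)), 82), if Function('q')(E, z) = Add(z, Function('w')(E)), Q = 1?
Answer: Rational(1906, 13) ≈ 146.62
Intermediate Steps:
Function('w')(y) = Mul(2, Pow(Add(-9, Pow(y, 2)), -1)) (Function('w')(y) = Mul(2, Pow(Add(-9, Mul(y, y)), -1)) = Mul(2, Pow(Add(-9, Pow(y, 2)), -1)))
Function('q')(E, z) = Add(z, Mul(2, Pow(Add(-9, Pow(E, 2)), -1)))
Function('Z')(v, b) = Mul(2, Pow(Add(Rational(-33, 4), v), -1)) (Function('Z')(v, b) = Mul(2, Pow(Add(-8, Add(v, Mul(2, Pow(Add(-9, Pow(1, 2)), -1)))), -1)) = Mul(2, Pow(Add(-8, Add(v, Mul(2, Pow(Add(-9, 1), -1)))), -1)) = Mul(2, Pow(Add(-8, Add(v, Mul(2, Pow(-8, -1)))), -1)) = Mul(2, Pow(Add(-8, Add(v, Mul(2, Rational(-1, 8)))), -1)) = Mul(2, Pow(Add(-8, Add(v, Rational(-1, 4))), -1)) = Mul(2, Pow(Add(-8, Add(Rational(-1, 4), v)), -1)) = Mul(2, Pow(Add(Rational(-33, 4), v), -1)))
Add(Mul(-105, Function('Z')(5, 3)), 82) = Add(Mul(-105, Mul(8, Pow(Add(-33, Mul(4, 5)), -1))), 82) = Add(Mul(-105, Mul(8, Pow(Add(-33, 20), -1))), 82) = Add(Mul(-105, Mul(8, Pow(-13, -1))), 82) = Add(Mul(-105, Mul(8, Rational(-1, 13))), 82) = Add(Mul(-105, Rational(-8, 13)), 82) = Add(Rational(840, 13), 82) = Rational(1906, 13)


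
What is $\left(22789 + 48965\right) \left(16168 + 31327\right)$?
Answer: $3407956230$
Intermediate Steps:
$\left(22789 + 48965\right) \left(16168 + 31327\right) = 71754 \cdot 47495 = 3407956230$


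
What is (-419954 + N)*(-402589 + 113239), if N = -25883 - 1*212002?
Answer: 190345714650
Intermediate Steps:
N = -237885 (N = -25883 - 212002 = -237885)
(-419954 + N)*(-402589 + 113239) = (-419954 - 237885)*(-402589 + 113239) = -657839*(-289350) = 190345714650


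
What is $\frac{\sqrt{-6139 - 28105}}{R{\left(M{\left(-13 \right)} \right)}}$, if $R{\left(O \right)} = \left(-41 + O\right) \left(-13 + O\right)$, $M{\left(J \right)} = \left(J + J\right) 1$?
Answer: $\frac{2 i \sqrt{8561}}{2613} \approx 0.070819 i$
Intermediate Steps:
$M{\left(J \right)} = 2 J$ ($M{\left(J \right)} = 2 J 1 = 2 J$)
$\frac{\sqrt{-6139 - 28105}}{R{\left(M{\left(-13 \right)} \right)}} = \frac{\sqrt{-6139 - 28105}}{533 + \left(2 \left(-13\right)\right)^{2} - 54 \cdot 2 \left(-13\right)} = \frac{\sqrt{-6139 - 28105}}{533 + \left(-26\right)^{2} - -1404} = \frac{\sqrt{-6139 - 28105}}{533 + 676 + 1404} = \frac{\sqrt{-34244}}{2613} = 2 i \sqrt{8561} \cdot \frac{1}{2613} = \frac{2 i \sqrt{8561}}{2613}$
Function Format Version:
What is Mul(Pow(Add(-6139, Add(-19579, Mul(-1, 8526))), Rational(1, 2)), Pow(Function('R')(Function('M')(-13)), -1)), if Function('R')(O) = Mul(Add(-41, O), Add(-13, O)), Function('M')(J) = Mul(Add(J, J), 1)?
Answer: Mul(Rational(2, 2613), I, Pow(8561, Rational(1, 2))) ≈ Mul(0.070819, I)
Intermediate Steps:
Function('M')(J) = Mul(2, J) (Function('M')(J) = Mul(Mul(2, J), 1) = Mul(2, J))
Mul(Pow(Add(-6139, Add(-19579, Mul(-1, 8526))), Rational(1, 2)), Pow(Function('R')(Function('M')(-13)), -1)) = Mul(Pow(Add(-6139, Add(-19579, Mul(-1, 8526))), Rational(1, 2)), Pow(Add(533, Pow(Mul(2, -13), 2), Mul(-54, Mul(2, -13))), -1)) = Mul(Pow(Add(-6139, Add(-19579, -8526)), Rational(1, 2)), Pow(Add(533, Pow(-26, 2), Mul(-54, -26)), -1)) = Mul(Pow(Add(-6139, -28105), Rational(1, 2)), Pow(Add(533, 676, 1404), -1)) = Mul(Pow(-34244, Rational(1, 2)), Pow(2613, -1)) = Mul(Mul(2, I, Pow(8561, Rational(1, 2))), Rational(1, 2613)) = Mul(Rational(2, 2613), I, Pow(8561, Rational(1, 2)))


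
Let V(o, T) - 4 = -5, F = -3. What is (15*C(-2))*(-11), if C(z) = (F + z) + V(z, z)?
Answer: 990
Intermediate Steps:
V(o, T) = -1 (V(o, T) = 4 - 5 = -1)
C(z) = -4 + z (C(z) = (-3 + z) - 1 = -4 + z)
(15*C(-2))*(-11) = (15*(-4 - 2))*(-11) = (15*(-6))*(-11) = -90*(-11) = 990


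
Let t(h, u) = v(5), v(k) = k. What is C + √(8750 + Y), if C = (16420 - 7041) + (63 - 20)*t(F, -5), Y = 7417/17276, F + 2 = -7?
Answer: 9594 + √652913669023/8638 ≈ 9687.5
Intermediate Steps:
F = -9 (F = -2 - 7 = -9)
t(h, u) = 5
Y = 7417/17276 (Y = 7417*(1/17276) = 7417/17276 ≈ 0.42932)
C = 9594 (C = (16420 - 7041) + (63 - 20)*5 = 9379 + 43*5 = 9379 + 215 = 9594)
C + √(8750 + Y) = 9594 + √(8750 + 7417/17276) = 9594 + √(151172417/17276) = 9594 + √652913669023/8638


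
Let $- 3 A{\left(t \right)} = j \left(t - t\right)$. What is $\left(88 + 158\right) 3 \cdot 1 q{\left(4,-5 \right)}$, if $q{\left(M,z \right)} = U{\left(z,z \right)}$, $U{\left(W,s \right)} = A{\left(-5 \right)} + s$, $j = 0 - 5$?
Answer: $-3690$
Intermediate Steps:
$j = -5$ ($j = 0 - 5 = -5$)
$A{\left(t \right)} = 0$ ($A{\left(t \right)} = - \frac{\left(-5\right) \left(t - t\right)}{3} = - \frac{\left(-5\right) 0}{3} = \left(- \frac{1}{3}\right) 0 = 0$)
$U{\left(W,s \right)} = s$ ($U{\left(W,s \right)} = 0 + s = s$)
$q{\left(M,z \right)} = z$
$\left(88 + 158\right) 3 \cdot 1 q{\left(4,-5 \right)} = \left(88 + 158\right) 3 \cdot 1 \left(-5\right) = 246 \cdot 3 \left(-5\right) = 246 \left(-15\right) = -3690$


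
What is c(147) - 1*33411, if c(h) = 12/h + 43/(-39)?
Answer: -63850372/1911 ≈ -33412.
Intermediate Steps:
c(h) = -43/39 + 12/h (c(h) = 12/h + 43*(-1/39) = 12/h - 43/39 = -43/39 + 12/h)
c(147) - 1*33411 = (-43/39 + 12/147) - 1*33411 = (-43/39 + 12*(1/147)) - 33411 = (-43/39 + 4/49) - 33411 = -1951/1911 - 33411 = -63850372/1911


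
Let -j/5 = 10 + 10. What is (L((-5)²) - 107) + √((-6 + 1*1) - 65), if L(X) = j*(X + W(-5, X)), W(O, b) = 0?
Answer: -2607 + I*√70 ≈ -2607.0 + 8.3666*I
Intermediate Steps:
j = -100 (j = -5*(10 + 10) = -5*20 = -100)
L(X) = -100*X (L(X) = -100*(X + 0) = -100*X)
(L((-5)²) - 107) + √((-6 + 1*1) - 65) = (-100*(-5)² - 107) + √((-6 + 1*1) - 65) = (-100*25 - 107) + √((-6 + 1) - 65) = (-2500 - 107) + √(-5 - 65) = -2607 + √(-70) = -2607 + I*√70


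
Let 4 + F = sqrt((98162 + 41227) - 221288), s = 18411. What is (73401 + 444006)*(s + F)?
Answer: 9523910649 + 517407*I*sqrt(81899) ≈ 9.5239e+9 + 1.4807e+8*I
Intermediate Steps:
F = -4 + I*sqrt(81899) (F = -4 + sqrt((98162 + 41227) - 221288) = -4 + sqrt(139389 - 221288) = -4 + sqrt(-81899) = -4 + I*sqrt(81899) ≈ -4.0 + 286.18*I)
(73401 + 444006)*(s + F) = (73401 + 444006)*(18411 + (-4 + I*sqrt(81899))) = 517407*(18407 + I*sqrt(81899)) = 9523910649 + 517407*I*sqrt(81899)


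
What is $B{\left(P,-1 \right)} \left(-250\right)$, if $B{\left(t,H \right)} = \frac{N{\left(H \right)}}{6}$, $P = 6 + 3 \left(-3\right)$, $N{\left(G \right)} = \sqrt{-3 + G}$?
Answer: $- \frac{250 i}{3} \approx - 83.333 i$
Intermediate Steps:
$P = -3$ ($P = 6 - 9 = -3$)
$B{\left(t,H \right)} = \frac{\sqrt{-3 + H}}{6}$
$B{\left(P,-1 \right)} \left(-250\right) = \frac{\sqrt{-3 - 1}}{6} \left(-250\right) = \frac{\sqrt{-4}}{6} \left(-250\right) = \frac{2 i}{6} \left(-250\right) = \frac{i}{3} \left(-250\right) = - \frac{250 i}{3}$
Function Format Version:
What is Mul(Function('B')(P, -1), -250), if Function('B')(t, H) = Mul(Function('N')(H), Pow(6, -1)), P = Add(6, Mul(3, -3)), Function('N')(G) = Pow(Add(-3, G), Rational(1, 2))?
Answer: Mul(Rational(-250, 3), I) ≈ Mul(-83.333, I)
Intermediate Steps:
P = -3 (P = Add(6, -9) = -3)
Function('B')(t, H) = Mul(Rational(1, 6), Pow(Add(-3, H), Rational(1, 2))) (Function('B')(t, H) = Mul(Pow(Add(-3, H), Rational(1, 2)), Pow(6, -1)) = Mul(Pow(Add(-3, H), Rational(1, 2)), Rational(1, 6)) = Mul(Rational(1, 6), Pow(Add(-3, H), Rational(1, 2))))
Mul(Function('B')(P, -1), -250) = Mul(Mul(Rational(1, 6), Pow(Add(-3, -1), Rational(1, 2))), -250) = Mul(Mul(Rational(1, 6), Pow(-4, Rational(1, 2))), -250) = Mul(Mul(Rational(1, 6), Mul(2, I)), -250) = Mul(Mul(Rational(1, 3), I), -250) = Mul(Rational(-250, 3), I)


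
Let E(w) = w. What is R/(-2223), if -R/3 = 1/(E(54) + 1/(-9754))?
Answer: 9754/390295815 ≈ 2.4991e-5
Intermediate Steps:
R = -29262/526715 (R = -3/(54 + 1/(-9754)) = -3/(54 - 1/9754) = -3/526715/9754 = -3*9754/526715 = -29262/526715 ≈ -0.055556)
R/(-2223) = -29262/526715/(-2223) = -29262/526715*(-1/2223) = 9754/390295815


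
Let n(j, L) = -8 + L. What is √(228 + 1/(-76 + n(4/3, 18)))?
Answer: √993102/66 ≈ 15.099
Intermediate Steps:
√(228 + 1/(-76 + n(4/3, 18))) = √(228 + 1/(-76 + (-8 + 18))) = √(228 + 1/(-76 + 10)) = √(228 + 1/(-66)) = √(228 - 1/66) = √(15047/66) = √993102/66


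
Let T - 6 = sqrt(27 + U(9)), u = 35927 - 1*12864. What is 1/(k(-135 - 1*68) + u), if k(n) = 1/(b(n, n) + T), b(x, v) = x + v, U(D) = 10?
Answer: 3689226269/85084616216748 + sqrt(37)/85084616216748 ≈ 4.3359e-5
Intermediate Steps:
u = 23063 (u = 35927 - 12864 = 23063)
b(x, v) = v + x
T = 6 + sqrt(37) (T = 6 + sqrt(27 + 10) = 6 + sqrt(37) ≈ 12.083)
k(n) = 1/(6 + sqrt(37) + 2*n) (k(n) = 1/((n + n) + (6 + sqrt(37))) = 1/(2*n + (6 + sqrt(37))) = 1/(6 + sqrt(37) + 2*n))
1/(k(-135 - 1*68) + u) = 1/(1/(6 + sqrt(37) + 2*(-135 - 1*68)) + 23063) = 1/(1/(6 + sqrt(37) + 2*(-135 - 68)) + 23063) = 1/(1/(6 + sqrt(37) + 2*(-203)) + 23063) = 1/(1/(6 + sqrt(37) - 406) + 23063) = 1/(1/(-400 + sqrt(37)) + 23063) = 1/(23063 + 1/(-400 + sqrt(37)))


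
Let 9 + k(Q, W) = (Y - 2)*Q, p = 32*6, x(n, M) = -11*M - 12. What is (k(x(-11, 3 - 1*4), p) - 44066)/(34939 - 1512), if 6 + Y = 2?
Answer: -44069/33427 ≈ -1.3184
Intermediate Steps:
x(n, M) = -12 - 11*M
Y = -4 (Y = -6 + 2 = -4)
p = 192
k(Q, W) = -9 - 6*Q (k(Q, W) = -9 + (-4 - 2)*Q = -9 - 6*Q)
(k(x(-11, 3 - 1*4), p) - 44066)/(34939 - 1512) = ((-9 - 6*(-12 - 11*(3 - 1*4))) - 44066)/(34939 - 1512) = ((-9 - 6*(-12 - 11*(3 - 4))) - 44066)/33427 = ((-9 - 6*(-12 - 11*(-1))) - 44066)*(1/33427) = ((-9 - 6*(-12 + 11)) - 44066)*(1/33427) = ((-9 - 6*(-1)) - 44066)*(1/33427) = ((-9 + 6) - 44066)*(1/33427) = (-3 - 44066)*(1/33427) = -44069*1/33427 = -44069/33427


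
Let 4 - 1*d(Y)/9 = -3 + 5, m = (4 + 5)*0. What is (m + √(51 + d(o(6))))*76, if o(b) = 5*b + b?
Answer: 76*√69 ≈ 631.30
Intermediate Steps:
o(b) = 6*b
m = 0 (m = 9*0 = 0)
d(Y) = 18 (d(Y) = 36 - 9*(-3 + 5) = 36 - 9*2 = 36 - 18 = 18)
(m + √(51 + d(o(6))))*76 = (0 + √(51 + 18))*76 = (0 + √69)*76 = √69*76 = 76*√69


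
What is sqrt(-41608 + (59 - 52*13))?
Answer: 5*I*sqrt(1689) ≈ 205.49*I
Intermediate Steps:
sqrt(-41608 + (59 - 52*13)) = sqrt(-41608 + (59 - 676)) = sqrt(-41608 - 617) = sqrt(-42225) = 5*I*sqrt(1689)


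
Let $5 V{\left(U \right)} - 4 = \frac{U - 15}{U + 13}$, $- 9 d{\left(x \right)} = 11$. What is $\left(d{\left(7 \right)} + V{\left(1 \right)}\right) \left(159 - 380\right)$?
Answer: $\frac{6188}{45} \approx 137.51$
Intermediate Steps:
$d{\left(x \right)} = - \frac{11}{9}$ ($d{\left(x \right)} = \left(- \frac{1}{9}\right) 11 = - \frac{11}{9}$)
$V{\left(U \right)} = \frac{4}{5} + \frac{-15 + U}{5 \left(13 + U\right)}$ ($V{\left(U \right)} = \frac{4}{5} + \frac{\left(U - 15\right) \frac{1}{U + 13}}{5} = \frac{4}{5} + \frac{\left(-15 + U\right) \frac{1}{13 + U}}{5} = \frac{4}{5} + \frac{\frac{1}{13 + U} \left(-15 + U\right)}{5} = \frac{4}{5} + \frac{-15 + U}{5 \left(13 + U\right)}$)
$\left(d{\left(7 \right)} + V{\left(1 \right)}\right) \left(159 - 380\right) = \left(- \frac{11}{9} + \frac{\frac{37}{5} + 1}{13 + 1}\right) \left(159 - 380\right) = \left(- \frac{11}{9} + \frac{1}{14} \cdot \frac{42}{5}\right) \left(-221\right) = \left(- \frac{11}{9} + \frac{3}{5}\right) \left(-221\right) = \left(- \frac{28}{45}\right) \left(-221\right) = \frac{6188}{45}$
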